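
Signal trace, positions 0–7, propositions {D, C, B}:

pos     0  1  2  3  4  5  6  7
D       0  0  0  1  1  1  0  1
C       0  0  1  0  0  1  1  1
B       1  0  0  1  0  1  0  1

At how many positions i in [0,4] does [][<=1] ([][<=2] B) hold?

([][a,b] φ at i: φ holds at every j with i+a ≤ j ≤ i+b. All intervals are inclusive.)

0

Evaluate at each i in [0,4]:
  i=0: ✗ (fails at j=0)
  i=1: ✗ (fails at j=1)
  i=2: ✗ (fails at j=2)
  i=3: ✗ (fails at j=3)
  i=4: ✗ (fails at j=4)
Positions where it holds: {} → 0.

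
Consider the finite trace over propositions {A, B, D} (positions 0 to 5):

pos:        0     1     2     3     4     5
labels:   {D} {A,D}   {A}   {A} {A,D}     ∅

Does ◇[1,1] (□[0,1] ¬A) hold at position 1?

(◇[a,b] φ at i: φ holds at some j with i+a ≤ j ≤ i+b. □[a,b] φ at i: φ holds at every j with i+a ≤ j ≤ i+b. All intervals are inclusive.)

Does not hold

Check □[0,1] ¬A at each j in [2,2]:
  j=2: fails at 2
No position in the window satisfies it → formula fails.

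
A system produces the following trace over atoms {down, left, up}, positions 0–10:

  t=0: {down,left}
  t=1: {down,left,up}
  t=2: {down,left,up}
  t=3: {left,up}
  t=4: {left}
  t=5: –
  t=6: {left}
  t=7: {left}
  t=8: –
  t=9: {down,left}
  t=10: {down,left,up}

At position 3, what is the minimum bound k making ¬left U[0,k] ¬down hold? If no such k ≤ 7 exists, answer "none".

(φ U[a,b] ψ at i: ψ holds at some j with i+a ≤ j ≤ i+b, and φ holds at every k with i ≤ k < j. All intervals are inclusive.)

0

Need earliest j ≥ 3 with ¬down, and ¬left at every k in [3,j-1].
  j=3: rhs holds (empty prefix). k = 0.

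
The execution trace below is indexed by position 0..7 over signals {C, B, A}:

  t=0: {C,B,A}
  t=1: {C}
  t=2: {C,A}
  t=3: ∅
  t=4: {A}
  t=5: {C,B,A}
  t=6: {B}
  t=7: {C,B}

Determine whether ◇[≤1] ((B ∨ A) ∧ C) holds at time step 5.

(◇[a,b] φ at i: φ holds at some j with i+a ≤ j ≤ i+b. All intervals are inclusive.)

Check ((B ∨ A) ∧ C) at each j in [5,6]:
  j=5: true
  j=6: false
Found at j=5 → formula holds.

True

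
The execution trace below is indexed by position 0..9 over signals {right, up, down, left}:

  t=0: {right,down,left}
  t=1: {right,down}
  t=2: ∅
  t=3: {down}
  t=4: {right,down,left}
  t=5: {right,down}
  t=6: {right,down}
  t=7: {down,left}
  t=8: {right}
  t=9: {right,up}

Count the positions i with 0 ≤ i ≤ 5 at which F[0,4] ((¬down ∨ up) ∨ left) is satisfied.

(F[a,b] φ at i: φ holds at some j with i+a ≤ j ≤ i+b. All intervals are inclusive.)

6

Evaluate at each i in [0,5]:
  i=0: ✓ (witness j=0)
  i=1: ✓ (witness j=2)
  i=2: ✓ (witness j=2)
  i=3: ✓ (witness j=4)
  i=4: ✓ (witness j=4)
  i=5: ✓ (witness j=7)
Positions where it holds: {0, 1, 2, 3, 4, 5} → 6.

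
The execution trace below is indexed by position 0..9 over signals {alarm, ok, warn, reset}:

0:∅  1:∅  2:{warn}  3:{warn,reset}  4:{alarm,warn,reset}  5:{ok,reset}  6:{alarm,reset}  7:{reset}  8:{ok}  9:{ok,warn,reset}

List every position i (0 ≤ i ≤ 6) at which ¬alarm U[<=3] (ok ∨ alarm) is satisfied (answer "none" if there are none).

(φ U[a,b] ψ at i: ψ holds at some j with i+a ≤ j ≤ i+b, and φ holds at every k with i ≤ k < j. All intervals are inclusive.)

Evaluate at each i in [0,6]:
  i=0: ✗ (no rhs in [0,3])
  i=1: ✓ (rhs at j=4; lhs holds on [1,3])
  i=2: ✓ (rhs at j=4; lhs holds on [2,3])
  i=3: ✓ (rhs at j=4; lhs holds on [3,3])
  i=4: ✓ (rhs at j=4)
  i=5: ✓ (rhs at j=5)
  i=6: ✓ (rhs at j=6)

1, 2, 3, 4, 5, 6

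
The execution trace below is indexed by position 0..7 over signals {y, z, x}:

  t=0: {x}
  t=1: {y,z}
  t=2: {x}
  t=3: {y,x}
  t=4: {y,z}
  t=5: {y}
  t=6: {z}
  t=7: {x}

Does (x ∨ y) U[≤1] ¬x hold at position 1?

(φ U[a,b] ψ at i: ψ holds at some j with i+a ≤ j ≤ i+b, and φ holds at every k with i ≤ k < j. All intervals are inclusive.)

Need some j in [1,2] with ¬x, and (x ∨ y) at every k in [1,j-1].
  j=1: ¬x holds; no prefix to check → satisfied.

Yes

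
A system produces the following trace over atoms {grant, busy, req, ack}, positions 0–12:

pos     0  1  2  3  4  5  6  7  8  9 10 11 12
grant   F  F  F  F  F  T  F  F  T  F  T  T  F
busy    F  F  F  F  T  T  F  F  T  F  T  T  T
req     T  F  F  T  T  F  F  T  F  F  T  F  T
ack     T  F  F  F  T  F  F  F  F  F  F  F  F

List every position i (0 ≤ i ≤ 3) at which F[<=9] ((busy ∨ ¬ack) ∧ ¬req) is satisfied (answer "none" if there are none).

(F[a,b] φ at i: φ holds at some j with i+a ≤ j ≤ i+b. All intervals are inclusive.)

0, 1, 2, 3

Evaluate at each i in [0,3]:
  i=0: ✓ (witness j=1)
  i=1: ✓ (witness j=1)
  i=2: ✓ (witness j=2)
  i=3: ✓ (witness j=5)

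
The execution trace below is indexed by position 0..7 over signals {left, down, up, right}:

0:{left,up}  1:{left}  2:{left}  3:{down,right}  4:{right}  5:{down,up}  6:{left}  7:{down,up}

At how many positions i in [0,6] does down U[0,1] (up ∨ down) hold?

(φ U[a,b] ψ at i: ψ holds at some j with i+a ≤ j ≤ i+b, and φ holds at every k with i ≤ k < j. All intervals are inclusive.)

Evaluate at each i in [0,6]:
  i=0: ✓ (rhs at j=0)
  i=1: ✗ (no rhs in [1,2])
  i=2: ✗ (lhs fails at k=2 before rhs at j=3)
  i=3: ✓ (rhs at j=3)
  i=4: ✗ (lhs fails at k=4 before rhs at j=5)
  i=5: ✓ (rhs at j=5)
  i=6: ✗ (lhs fails at k=6 before rhs at j=7)
Positions where it holds: {0, 3, 5} → 3.

3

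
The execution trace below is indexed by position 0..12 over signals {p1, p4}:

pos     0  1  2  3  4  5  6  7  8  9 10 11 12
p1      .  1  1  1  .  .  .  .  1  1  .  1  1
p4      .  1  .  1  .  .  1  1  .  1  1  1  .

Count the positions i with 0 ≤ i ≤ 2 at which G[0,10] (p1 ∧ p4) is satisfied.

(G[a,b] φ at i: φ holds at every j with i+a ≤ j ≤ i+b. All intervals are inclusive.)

Evaluate at each i in [0,2]:
  i=0: ✗ (fails at j=0)
  i=1: ✗ (fails at j=2)
  i=2: ✗ (fails at j=2)
Positions where it holds: {} → 0.

0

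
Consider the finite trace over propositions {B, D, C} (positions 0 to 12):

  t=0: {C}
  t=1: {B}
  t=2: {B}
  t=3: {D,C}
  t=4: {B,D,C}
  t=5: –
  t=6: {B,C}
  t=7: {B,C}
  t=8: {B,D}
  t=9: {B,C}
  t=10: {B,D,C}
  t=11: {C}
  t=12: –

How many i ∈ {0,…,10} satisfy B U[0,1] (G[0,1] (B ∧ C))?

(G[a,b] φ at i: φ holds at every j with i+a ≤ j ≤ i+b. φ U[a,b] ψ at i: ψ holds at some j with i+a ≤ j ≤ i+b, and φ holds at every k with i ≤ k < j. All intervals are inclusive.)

Evaluate at each i in [0,10]:
  i=0: ✗ (no rhs in [0,1])
  i=1: ✗ (no rhs in [1,2])
  i=2: ✗ (no rhs in [2,3])
  i=3: ✗ (no rhs in [3,4])
  i=4: ✗ (no rhs in [4,5])
  i=5: ✗ (lhs fails at k=5 before rhs at j=6)
  i=6: ✓ (rhs at j=6)
  i=7: ✗ (no rhs in [7,8])
  i=8: ✓ (rhs at j=9; lhs holds on [8,8])
  i=9: ✓ (rhs at j=9)
  i=10: ✗ (no rhs in [10,11])
Positions where it holds: {6, 8, 9} → 3.

3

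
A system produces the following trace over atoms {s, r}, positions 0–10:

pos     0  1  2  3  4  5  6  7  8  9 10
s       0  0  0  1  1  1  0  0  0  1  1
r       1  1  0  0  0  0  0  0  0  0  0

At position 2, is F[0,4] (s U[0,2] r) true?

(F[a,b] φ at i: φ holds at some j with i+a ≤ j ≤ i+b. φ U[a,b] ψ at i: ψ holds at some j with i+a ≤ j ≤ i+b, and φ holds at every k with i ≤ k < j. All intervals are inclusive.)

Check (s U[0,2] r) at each j in [2,6]:
  j=2: fails
  j=3: fails
  j=4: fails
  j=5: fails
  j=6: fails
No position in the window satisfies it → formula fails.

No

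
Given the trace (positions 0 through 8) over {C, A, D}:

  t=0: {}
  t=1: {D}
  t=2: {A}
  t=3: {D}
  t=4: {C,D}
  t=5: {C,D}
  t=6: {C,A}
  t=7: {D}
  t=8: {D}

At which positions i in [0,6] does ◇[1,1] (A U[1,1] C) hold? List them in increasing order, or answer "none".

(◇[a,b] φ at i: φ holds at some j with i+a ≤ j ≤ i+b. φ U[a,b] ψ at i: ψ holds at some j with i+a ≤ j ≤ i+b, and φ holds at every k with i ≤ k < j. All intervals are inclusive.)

none

Evaluate at each i in [0,6]:
  i=0: ✗ (none in [1,1])
  i=1: ✗ (none in [2,2])
  i=2: ✗ (none in [3,3])
  i=3: ✗ (none in [4,4])
  i=4: ✗ (none in [5,5])
  i=5: ✗ (none in [6,6])
  i=6: ✗ (none in [7,7])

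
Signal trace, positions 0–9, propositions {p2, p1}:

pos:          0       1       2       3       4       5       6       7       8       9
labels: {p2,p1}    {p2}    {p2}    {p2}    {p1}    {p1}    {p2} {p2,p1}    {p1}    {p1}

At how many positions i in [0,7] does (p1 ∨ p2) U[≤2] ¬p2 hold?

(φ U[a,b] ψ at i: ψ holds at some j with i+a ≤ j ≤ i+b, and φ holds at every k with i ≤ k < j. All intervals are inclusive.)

6

Evaluate at each i in [0,7]:
  i=0: ✗ (no rhs in [0,2])
  i=1: ✗ (no rhs in [1,3])
  i=2: ✓ (rhs at j=4; lhs holds on [2,3])
  i=3: ✓ (rhs at j=4; lhs holds on [3,3])
  i=4: ✓ (rhs at j=4)
  i=5: ✓ (rhs at j=5)
  i=6: ✓ (rhs at j=8; lhs holds on [6,7])
  i=7: ✓ (rhs at j=8; lhs holds on [7,7])
Positions where it holds: {2, 3, 4, 5, 6, 7} → 6.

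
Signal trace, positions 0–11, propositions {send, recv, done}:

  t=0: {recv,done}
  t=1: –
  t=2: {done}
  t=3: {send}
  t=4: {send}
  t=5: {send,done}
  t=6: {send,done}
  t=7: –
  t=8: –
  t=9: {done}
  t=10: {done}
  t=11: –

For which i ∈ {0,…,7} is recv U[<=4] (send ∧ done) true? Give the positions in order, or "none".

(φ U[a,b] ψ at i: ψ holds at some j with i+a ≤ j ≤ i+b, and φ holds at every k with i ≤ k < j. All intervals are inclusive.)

Evaluate at each i in [0,7]:
  i=0: ✗ (no rhs in [0,4])
  i=1: ✗ (lhs fails at k=1 before rhs at j=5)
  i=2: ✗ (lhs fails at k=2 before rhs at j=5)
  i=3: ✗ (lhs fails at k=3 before rhs at j=5)
  i=4: ✗ (lhs fails at k=4 before rhs at j=5)
  i=5: ✓ (rhs at j=5)
  i=6: ✓ (rhs at j=6)
  i=7: ✗ (no rhs in [7,11])

5, 6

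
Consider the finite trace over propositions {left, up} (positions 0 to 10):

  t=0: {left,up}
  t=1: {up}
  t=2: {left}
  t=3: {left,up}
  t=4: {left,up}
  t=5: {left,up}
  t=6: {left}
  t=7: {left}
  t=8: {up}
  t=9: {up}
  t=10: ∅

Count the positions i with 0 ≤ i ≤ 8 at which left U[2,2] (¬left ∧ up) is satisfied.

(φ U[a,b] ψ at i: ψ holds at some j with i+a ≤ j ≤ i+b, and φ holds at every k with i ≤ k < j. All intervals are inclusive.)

1

Evaluate at each i in [0,8]:
  i=0: ✗ (no rhs in [2,2])
  i=1: ✗ (no rhs in [3,3])
  i=2: ✗ (no rhs in [4,4])
  i=3: ✗ (no rhs in [5,5])
  i=4: ✗ (no rhs in [6,6])
  i=5: ✗ (no rhs in [7,7])
  i=6: ✓ (rhs at j=8; lhs holds on [6,7])
  i=7: ✗ (lhs fails at k=8 before rhs at j=9)
  i=8: ✗ (no rhs in [10,10])
Positions where it holds: {6} → 1.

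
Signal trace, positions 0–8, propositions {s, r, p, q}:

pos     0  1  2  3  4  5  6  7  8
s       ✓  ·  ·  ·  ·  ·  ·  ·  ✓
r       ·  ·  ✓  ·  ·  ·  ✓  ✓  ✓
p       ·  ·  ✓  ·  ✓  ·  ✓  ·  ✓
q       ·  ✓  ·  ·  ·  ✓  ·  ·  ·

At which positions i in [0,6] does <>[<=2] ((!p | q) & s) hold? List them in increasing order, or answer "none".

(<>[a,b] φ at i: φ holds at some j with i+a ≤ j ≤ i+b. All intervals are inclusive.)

0

Evaluate at each i in [0,6]:
  i=0: ✓ (witness j=0)
  i=1: ✗ (none in [1,3])
  i=2: ✗ (none in [2,4])
  i=3: ✗ (none in [3,5])
  i=4: ✗ (none in [4,6])
  i=5: ✗ (none in [5,7])
  i=6: ✗ (none in [6,8])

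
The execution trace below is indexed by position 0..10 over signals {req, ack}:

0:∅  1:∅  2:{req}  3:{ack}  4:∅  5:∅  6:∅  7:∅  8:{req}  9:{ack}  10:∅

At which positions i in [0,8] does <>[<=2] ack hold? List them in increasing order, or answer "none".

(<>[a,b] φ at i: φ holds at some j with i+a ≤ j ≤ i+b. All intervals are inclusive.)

Evaluate at each i in [0,8]:
  i=0: ✗ (none in [0,2])
  i=1: ✓ (witness j=3)
  i=2: ✓ (witness j=3)
  i=3: ✓ (witness j=3)
  i=4: ✗ (none in [4,6])
  i=5: ✗ (none in [5,7])
  i=6: ✗ (none in [6,8])
  i=7: ✓ (witness j=9)
  i=8: ✓ (witness j=9)

1, 2, 3, 7, 8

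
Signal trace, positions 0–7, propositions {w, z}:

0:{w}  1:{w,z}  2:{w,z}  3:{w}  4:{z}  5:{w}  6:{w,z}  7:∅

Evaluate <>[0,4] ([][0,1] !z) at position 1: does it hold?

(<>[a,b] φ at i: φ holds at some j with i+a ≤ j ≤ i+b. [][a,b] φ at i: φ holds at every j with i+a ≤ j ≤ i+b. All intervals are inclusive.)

Check [][0,1] !z at each j in [1,5]:
  j=1: fails at 1
  j=2: fails at 2
  j=3: fails at 4
  j=4: fails at 4
  j=5: fails at 6
No position in the window satisfies it → formula fails.

False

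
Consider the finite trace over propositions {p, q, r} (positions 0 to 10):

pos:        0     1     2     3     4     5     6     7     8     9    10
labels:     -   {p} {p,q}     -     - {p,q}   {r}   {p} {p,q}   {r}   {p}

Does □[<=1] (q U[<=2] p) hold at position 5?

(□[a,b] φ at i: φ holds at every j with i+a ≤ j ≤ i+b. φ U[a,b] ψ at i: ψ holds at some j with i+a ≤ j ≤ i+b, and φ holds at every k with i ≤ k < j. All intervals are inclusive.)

Check (q U[<=2] p) at every j in [5,6]:
  j=5: holds
  j=6: fails
Fails at j=6 → formula fails.

Does not hold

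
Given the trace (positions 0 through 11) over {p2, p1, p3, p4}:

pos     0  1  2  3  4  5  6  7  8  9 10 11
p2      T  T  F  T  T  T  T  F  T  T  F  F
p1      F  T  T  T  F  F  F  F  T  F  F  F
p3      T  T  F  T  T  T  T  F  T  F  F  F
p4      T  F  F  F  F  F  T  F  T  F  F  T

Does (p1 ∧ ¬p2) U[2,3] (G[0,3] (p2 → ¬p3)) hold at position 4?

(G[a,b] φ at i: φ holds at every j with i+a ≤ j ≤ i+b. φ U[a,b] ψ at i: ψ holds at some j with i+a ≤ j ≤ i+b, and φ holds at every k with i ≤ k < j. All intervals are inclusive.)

No

Need some j in [6,7] with G[0,3] (p2 → ¬p3), and (p1 ∧ ¬p2) at every k in [4,j-1].
  j=6: G[0,3] (p2 → ¬p3) — fails at 6.
  j=7: G[0,3] (p2 → ¬p3) — fails at 8.
No j in the window works → until fails.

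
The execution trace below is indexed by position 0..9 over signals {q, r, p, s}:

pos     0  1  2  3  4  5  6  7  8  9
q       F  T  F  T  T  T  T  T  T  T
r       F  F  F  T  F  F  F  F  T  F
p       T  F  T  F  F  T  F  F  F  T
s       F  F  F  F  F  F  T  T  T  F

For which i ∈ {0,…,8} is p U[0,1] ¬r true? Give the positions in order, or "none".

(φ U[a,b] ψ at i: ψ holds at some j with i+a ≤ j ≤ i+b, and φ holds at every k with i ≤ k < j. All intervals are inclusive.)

0, 1, 2, 4, 5, 6, 7

Evaluate at each i in [0,8]:
  i=0: ✓ (rhs at j=0)
  i=1: ✓ (rhs at j=1)
  i=2: ✓ (rhs at j=2)
  i=3: ✗ (lhs fails at k=3 before rhs at j=4)
  i=4: ✓ (rhs at j=4)
  i=5: ✓ (rhs at j=5)
  i=6: ✓ (rhs at j=6)
  i=7: ✓ (rhs at j=7)
  i=8: ✗ (lhs fails at k=8 before rhs at j=9)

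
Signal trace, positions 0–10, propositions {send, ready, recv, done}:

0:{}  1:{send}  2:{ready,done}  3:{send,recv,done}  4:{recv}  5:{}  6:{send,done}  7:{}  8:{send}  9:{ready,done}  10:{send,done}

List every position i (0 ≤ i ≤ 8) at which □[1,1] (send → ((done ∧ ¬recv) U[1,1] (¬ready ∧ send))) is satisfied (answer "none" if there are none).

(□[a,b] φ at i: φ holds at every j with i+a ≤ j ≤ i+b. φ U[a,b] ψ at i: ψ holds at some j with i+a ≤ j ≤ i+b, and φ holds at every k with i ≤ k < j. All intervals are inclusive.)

1, 3, 4, 6, 8

Evaluate at each i in [0,8]:
  i=0: ✗ (fails at j=1)
  i=1: ✓ (all of [2,2])
  i=2: ✗ (fails at j=3)
  i=3: ✓ (all of [4,4])
  i=4: ✓ (all of [5,5])
  i=5: ✗ (fails at j=6)
  i=6: ✓ (all of [7,7])
  i=7: ✗ (fails at j=8)
  i=8: ✓ (all of [9,9])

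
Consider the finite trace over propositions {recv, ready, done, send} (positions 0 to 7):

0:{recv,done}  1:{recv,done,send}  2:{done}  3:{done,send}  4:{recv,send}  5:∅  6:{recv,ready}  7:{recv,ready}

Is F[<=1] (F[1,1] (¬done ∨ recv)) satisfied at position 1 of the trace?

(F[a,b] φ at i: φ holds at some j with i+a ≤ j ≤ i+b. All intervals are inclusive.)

False

Check F[1,1] (¬done ∨ recv) at each j in [1,2]:
  j=1: fails (none in [2,2])
  j=2: fails (none in [3,3])
No position in the window satisfies it → formula fails.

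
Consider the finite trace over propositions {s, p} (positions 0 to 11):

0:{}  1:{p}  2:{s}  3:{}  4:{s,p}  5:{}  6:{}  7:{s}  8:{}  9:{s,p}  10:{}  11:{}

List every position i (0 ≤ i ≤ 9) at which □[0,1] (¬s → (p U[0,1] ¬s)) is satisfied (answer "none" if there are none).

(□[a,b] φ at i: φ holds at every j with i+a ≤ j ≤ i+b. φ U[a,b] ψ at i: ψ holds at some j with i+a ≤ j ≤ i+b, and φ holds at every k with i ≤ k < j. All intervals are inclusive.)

0, 1, 2, 3, 4, 5, 6, 7, 8, 9

Evaluate at each i in [0,9]:
  i=0: ✓ (all of [0,1])
  i=1: ✓ (all of [1,2])
  i=2: ✓ (all of [2,3])
  i=3: ✓ (all of [3,4])
  i=4: ✓ (all of [4,5])
  i=5: ✓ (all of [5,6])
  i=6: ✓ (all of [6,7])
  i=7: ✓ (all of [7,8])
  i=8: ✓ (all of [8,9])
  i=9: ✓ (all of [9,10])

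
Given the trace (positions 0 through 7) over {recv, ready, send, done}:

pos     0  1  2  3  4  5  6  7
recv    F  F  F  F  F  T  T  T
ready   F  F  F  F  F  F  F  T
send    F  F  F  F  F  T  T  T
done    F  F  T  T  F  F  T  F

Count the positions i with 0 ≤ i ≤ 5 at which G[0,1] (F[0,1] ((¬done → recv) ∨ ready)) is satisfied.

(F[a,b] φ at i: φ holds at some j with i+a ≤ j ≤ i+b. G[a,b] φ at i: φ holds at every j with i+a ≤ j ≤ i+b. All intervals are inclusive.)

5

Evaluate at each i in [0,5]:
  i=0: ✗ (fails at j=0)
  i=1: ✓ (all of [1,2])
  i=2: ✓ (all of [2,3])
  i=3: ✓ (all of [3,4])
  i=4: ✓ (all of [4,5])
  i=5: ✓ (all of [5,6])
Positions where it holds: {1, 2, 3, 4, 5} → 5.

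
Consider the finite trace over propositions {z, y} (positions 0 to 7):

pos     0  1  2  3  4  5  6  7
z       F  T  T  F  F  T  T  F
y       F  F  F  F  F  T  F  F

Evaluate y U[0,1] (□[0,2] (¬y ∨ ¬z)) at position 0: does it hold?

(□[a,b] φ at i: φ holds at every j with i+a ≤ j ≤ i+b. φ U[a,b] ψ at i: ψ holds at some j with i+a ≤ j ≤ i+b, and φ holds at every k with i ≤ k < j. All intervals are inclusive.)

Holds

Need some j in [0,1] with □[0,2] (¬y ∨ ¬z), and y at every k in [0,j-1].
  j=0: □[0,2] (¬y ∨ ¬z) holds; no prefix to check → satisfied.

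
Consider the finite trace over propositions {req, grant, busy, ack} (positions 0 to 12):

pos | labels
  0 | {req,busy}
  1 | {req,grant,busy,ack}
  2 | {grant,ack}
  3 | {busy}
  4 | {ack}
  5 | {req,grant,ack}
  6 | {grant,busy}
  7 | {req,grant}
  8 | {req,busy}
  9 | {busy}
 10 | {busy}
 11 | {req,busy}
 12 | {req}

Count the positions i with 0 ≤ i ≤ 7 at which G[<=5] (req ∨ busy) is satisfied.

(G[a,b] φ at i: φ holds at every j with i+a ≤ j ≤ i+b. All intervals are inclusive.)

3

Evaluate at each i in [0,7]:
  i=0: ✗ (fails at j=2)
  i=1: ✗ (fails at j=2)
  i=2: ✗ (fails at j=2)
  i=3: ✗ (fails at j=4)
  i=4: ✗ (fails at j=4)
  i=5: ✓ (all of [5,10])
  i=6: ✓ (all of [6,11])
  i=7: ✓ (all of [7,12])
Positions where it holds: {5, 6, 7} → 3.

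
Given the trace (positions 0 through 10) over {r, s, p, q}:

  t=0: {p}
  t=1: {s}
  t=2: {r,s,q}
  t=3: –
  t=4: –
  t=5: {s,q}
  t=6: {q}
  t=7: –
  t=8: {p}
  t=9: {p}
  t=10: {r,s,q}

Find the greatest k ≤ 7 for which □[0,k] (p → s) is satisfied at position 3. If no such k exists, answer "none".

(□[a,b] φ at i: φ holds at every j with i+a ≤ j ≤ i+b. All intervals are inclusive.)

(p → s) must hold from j=3 onward; find where it first fails.
  j=3: holds
  j=4: holds
  j=5: holds
  j=6: holds
  j=7: holds
  j=8: fails
Holds on [3,7], so largest k = 4.

4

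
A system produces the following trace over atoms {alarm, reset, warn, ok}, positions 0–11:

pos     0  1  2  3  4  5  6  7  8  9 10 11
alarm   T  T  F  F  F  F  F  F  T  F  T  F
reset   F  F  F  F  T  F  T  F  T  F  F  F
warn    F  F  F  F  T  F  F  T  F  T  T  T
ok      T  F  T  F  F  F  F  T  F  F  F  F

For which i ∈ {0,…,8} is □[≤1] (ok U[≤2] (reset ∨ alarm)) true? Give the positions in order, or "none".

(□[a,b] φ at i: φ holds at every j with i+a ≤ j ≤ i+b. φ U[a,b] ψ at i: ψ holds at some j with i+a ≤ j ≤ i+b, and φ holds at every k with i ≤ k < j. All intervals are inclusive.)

0, 6, 7

Evaluate at each i in [0,8]:
  i=0: ✓ (all of [0,1])
  i=1: ✗ (fails at j=2)
  i=2: ✗ (fails at j=2)
  i=3: ✗ (fails at j=3)
  i=4: ✗ (fails at j=5)
  i=5: ✗ (fails at j=5)
  i=6: ✓ (all of [6,7])
  i=7: ✓ (all of [7,8])
  i=8: ✗ (fails at j=9)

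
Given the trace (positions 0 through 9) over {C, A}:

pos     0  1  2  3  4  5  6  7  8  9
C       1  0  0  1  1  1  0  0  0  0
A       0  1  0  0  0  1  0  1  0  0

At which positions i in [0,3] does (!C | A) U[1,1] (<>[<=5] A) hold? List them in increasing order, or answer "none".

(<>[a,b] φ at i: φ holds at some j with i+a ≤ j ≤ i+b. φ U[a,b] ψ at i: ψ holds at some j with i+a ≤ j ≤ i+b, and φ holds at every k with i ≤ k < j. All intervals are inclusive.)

Evaluate at each i in [0,3]:
  i=0: ✗ (lhs fails at k=0 before rhs at j=1)
  i=1: ✓ (rhs at j=2; lhs holds on [1,1])
  i=2: ✓ (rhs at j=3; lhs holds on [2,2])
  i=3: ✗ (lhs fails at k=3 before rhs at j=4)

1, 2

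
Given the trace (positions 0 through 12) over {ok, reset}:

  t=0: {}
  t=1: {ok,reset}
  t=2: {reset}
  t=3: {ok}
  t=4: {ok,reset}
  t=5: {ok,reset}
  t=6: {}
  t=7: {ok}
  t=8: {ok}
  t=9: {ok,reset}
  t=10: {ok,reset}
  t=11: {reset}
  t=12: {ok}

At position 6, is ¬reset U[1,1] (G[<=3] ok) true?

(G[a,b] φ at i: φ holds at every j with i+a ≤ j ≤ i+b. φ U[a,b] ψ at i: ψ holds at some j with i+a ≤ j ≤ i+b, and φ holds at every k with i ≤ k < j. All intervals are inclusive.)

Need some j in [7,7] with G[<=3] ok, and ¬reset at every k in [6,j-1].
  j=7: G[<=3] ok holds; ¬reset holds at every k in [6,6] → satisfied.

Yes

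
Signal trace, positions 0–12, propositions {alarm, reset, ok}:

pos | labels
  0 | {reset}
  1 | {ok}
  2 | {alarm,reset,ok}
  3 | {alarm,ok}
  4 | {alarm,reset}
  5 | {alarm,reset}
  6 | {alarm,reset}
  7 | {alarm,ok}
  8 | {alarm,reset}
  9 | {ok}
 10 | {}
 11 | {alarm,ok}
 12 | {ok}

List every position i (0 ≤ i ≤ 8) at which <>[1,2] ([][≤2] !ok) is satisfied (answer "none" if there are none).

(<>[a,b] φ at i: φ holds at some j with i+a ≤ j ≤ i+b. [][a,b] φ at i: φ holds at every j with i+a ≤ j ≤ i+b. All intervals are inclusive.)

Evaluate at each i in [0,8]:
  i=0: ✗ (none in [1,2])
  i=1: ✗ (none in [2,3])
  i=2: ✓ (witness j=4)
  i=3: ✓ (witness j=4)
  i=4: ✗ (none in [5,6])
  i=5: ✗ (none in [6,7])
  i=6: ✗ (none in [7,8])
  i=7: ✗ (none in [8,9])
  i=8: ✗ (none in [9,10])

2, 3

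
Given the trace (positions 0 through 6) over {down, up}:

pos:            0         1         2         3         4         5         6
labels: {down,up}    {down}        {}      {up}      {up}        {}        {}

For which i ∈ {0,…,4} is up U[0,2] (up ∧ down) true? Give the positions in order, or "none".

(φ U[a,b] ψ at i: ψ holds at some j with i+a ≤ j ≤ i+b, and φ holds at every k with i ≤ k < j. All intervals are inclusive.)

Evaluate at each i in [0,4]:
  i=0: ✓ (rhs at j=0)
  i=1: ✗ (no rhs in [1,3])
  i=2: ✗ (no rhs in [2,4])
  i=3: ✗ (no rhs in [3,5])
  i=4: ✗ (no rhs in [4,6])

0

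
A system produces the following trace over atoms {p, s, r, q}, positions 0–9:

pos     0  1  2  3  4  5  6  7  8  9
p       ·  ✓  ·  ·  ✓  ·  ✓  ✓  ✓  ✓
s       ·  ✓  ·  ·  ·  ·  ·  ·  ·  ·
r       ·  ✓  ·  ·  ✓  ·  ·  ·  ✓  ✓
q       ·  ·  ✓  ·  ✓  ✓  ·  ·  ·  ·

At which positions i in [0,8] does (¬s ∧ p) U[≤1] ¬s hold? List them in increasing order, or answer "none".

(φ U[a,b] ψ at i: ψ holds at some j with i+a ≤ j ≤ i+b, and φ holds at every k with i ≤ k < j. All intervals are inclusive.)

Evaluate at each i in [0,8]:
  i=0: ✓ (rhs at j=0)
  i=1: ✗ (lhs fails at k=1 before rhs at j=2)
  i=2: ✓ (rhs at j=2)
  i=3: ✓ (rhs at j=3)
  i=4: ✓ (rhs at j=4)
  i=5: ✓ (rhs at j=5)
  i=6: ✓ (rhs at j=6)
  i=7: ✓ (rhs at j=7)
  i=8: ✓ (rhs at j=8)

0, 2, 3, 4, 5, 6, 7, 8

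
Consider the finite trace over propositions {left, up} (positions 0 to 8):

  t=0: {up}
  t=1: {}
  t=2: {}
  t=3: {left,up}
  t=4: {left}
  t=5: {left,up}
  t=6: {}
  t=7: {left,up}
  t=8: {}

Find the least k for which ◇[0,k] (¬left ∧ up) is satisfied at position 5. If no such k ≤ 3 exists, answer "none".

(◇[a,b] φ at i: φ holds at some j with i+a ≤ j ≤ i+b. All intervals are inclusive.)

none

Scan j = 5,6,… for (¬left ∧ up):
  j=5: fails
  j=6: fails
  j=7: fails
  j=8: fails
No j in [5,8] satisfies it → none.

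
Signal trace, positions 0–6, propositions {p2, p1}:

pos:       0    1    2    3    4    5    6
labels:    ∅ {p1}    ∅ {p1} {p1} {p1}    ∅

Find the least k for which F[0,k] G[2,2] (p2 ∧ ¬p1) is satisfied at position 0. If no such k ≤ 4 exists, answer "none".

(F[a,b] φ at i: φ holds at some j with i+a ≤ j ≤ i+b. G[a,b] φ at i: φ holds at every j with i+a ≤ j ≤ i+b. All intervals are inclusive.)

Scan j = 0,1,… for G[2,2] (p2 ∧ ¬p1):
  j=0: fails
  j=1: fails
  j=2: fails
  j=3: fails
  j=4: fails
No j in [0,4] satisfies it → none.

none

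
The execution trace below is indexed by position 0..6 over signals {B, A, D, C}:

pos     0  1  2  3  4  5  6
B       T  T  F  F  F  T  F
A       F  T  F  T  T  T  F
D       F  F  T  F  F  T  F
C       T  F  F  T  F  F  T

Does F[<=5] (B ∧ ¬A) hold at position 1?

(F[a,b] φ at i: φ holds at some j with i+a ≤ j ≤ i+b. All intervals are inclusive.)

No

Check (B ∧ ¬A) at each j in [1,6]:
  j=1: false
  j=2: false
  j=3: false
  j=4: false
  j=5: false
  j=6: false
No position in the window satisfies it → formula fails.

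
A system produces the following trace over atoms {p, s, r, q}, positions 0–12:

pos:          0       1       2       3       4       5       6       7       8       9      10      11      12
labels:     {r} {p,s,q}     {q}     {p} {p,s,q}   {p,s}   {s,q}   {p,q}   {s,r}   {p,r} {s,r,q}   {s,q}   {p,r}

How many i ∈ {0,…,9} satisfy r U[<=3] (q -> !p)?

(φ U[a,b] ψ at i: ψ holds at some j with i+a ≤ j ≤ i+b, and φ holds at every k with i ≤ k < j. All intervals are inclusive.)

Evaluate at each i in [0,9]:
  i=0: ✓ (rhs at j=0)
  i=1: ✗ (lhs fails at k=1 before rhs at j=2)
  i=2: ✓ (rhs at j=2)
  i=3: ✓ (rhs at j=3)
  i=4: ✗ (lhs fails at k=4 before rhs at j=5)
  i=5: ✓ (rhs at j=5)
  i=6: ✓ (rhs at j=6)
  i=7: ✗ (lhs fails at k=7 before rhs at j=8)
  i=8: ✓ (rhs at j=8)
  i=9: ✓ (rhs at j=9)
Positions where it holds: {0, 2, 3, 5, 6, 8, 9} → 7.

7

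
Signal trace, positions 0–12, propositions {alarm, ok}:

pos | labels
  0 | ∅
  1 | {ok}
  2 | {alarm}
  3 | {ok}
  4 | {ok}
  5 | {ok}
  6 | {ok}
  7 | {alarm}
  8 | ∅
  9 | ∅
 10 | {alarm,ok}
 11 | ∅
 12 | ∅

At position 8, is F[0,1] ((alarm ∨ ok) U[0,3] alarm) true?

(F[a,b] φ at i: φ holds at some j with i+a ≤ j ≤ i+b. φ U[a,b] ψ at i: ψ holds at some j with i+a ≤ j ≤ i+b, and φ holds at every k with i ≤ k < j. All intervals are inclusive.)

Check ((alarm ∨ ok) U[0,3] alarm) at each j in [8,9]:
  j=8: fails
  j=9: fails
No position in the window satisfies it → formula fails.

False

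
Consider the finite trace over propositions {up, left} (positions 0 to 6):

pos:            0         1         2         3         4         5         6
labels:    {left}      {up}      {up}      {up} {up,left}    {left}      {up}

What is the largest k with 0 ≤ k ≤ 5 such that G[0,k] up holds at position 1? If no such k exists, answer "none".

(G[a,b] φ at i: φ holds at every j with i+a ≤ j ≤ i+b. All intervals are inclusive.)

3

up must hold from j=1 onward; find where it first fails.
  j=1: holds
  j=2: holds
  j=3: holds
  j=4: holds
  j=5: fails
Holds on [1,4], so largest k = 3.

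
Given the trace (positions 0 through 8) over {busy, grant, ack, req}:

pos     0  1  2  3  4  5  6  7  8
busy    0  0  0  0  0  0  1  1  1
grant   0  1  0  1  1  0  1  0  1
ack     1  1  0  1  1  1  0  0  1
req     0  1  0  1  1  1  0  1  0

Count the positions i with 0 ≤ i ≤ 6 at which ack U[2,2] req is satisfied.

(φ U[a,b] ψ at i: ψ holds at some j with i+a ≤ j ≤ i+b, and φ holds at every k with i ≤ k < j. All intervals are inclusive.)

1

Evaluate at each i in [0,6]:
  i=0: ✗ (no rhs in [2,2])
  i=1: ✗ (lhs fails at k=2 before rhs at j=3)
  i=2: ✗ (lhs fails at k=2 before rhs at j=4)
  i=3: ✓ (rhs at j=5; lhs holds on [3,4])
  i=4: ✗ (no rhs in [6,6])
  i=5: ✗ (lhs fails at k=6 before rhs at j=7)
  i=6: ✗ (no rhs in [8,8])
Positions where it holds: {3} → 1.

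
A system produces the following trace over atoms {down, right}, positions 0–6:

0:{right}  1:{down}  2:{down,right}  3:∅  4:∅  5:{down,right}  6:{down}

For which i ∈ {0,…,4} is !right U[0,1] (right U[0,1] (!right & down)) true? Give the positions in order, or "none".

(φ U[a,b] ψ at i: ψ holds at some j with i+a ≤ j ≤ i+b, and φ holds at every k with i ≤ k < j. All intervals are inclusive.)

0, 1, 4

Evaluate at each i in [0,4]:
  i=0: ✓ (rhs at j=0)
  i=1: ✓ (rhs at j=1)
  i=2: ✗ (no rhs in [2,3])
  i=3: ✗ (no rhs in [3,4])
  i=4: ✓ (rhs at j=5; lhs holds on [4,4])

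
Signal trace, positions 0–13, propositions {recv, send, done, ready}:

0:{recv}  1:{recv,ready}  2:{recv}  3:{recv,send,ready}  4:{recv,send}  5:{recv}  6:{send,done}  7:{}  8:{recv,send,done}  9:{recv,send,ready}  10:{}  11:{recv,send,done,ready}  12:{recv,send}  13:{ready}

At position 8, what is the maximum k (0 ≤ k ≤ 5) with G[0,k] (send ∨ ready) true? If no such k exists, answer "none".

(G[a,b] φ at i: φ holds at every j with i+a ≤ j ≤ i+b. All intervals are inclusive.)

1

(send ∨ ready) must hold from j=8 onward; find where it first fails.
  j=8: holds
  j=9: holds
  j=10: fails
Holds on [8,9], so largest k = 1.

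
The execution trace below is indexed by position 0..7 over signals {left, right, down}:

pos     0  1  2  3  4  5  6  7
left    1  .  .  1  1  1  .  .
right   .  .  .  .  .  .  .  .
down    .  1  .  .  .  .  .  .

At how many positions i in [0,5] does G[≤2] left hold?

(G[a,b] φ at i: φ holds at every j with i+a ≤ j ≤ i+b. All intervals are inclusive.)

Evaluate at each i in [0,5]:
  i=0: ✗ (fails at j=1)
  i=1: ✗ (fails at j=1)
  i=2: ✗ (fails at j=2)
  i=3: ✓ (all of [3,5])
  i=4: ✗ (fails at j=6)
  i=5: ✗ (fails at j=6)
Positions where it holds: {3} → 1.

1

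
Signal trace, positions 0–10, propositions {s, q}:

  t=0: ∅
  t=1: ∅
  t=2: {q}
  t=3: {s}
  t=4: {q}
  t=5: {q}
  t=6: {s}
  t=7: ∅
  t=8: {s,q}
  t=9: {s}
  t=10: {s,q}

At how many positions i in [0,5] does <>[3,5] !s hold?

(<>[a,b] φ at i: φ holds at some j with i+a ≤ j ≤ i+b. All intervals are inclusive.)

Evaluate at each i in [0,5]:
  i=0: ✓ (witness j=4)
  i=1: ✓ (witness j=4)
  i=2: ✓ (witness j=5)
  i=3: ✓ (witness j=7)
  i=4: ✓ (witness j=7)
  i=5: ✗ (none in [8,10])
Positions where it holds: {0, 1, 2, 3, 4} → 5.

5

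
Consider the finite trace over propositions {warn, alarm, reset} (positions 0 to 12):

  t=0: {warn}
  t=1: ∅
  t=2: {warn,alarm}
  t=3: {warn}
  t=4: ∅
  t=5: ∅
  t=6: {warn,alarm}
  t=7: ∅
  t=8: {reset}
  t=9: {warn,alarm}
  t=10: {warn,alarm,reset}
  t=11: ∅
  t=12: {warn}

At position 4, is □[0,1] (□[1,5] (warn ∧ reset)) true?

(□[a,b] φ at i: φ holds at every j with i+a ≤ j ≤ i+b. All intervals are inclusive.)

Check □[1,5] (warn ∧ reset) at every j in [4,5]:
  j=4: fails at 5
  j=5: fails at 6
Fails at j=4 → formula fails.

Does not hold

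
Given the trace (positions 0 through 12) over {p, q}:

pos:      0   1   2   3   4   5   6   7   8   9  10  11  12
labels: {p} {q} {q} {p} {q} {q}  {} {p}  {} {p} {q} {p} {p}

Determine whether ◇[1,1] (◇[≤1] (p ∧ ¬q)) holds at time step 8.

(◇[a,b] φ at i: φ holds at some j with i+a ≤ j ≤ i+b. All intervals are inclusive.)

Holds

Check ◇[≤1] (p ∧ ¬q) at each j in [9,9]:
  j=9: holds (witness at 9)
Found at j=9 → formula holds.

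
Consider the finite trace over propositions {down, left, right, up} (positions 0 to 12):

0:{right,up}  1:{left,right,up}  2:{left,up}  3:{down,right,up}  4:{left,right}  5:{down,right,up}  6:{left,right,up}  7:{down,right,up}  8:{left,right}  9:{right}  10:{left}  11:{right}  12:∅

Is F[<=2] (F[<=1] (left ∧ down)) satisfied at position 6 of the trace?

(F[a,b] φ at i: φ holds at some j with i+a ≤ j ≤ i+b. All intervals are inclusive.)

Check F[<=1] (left ∧ down) at each j in [6,8]:
  j=6: fails (none in [6,7])
  j=7: fails (none in [7,8])
  j=8: fails (none in [8,9])
No position in the window satisfies it → formula fails.

No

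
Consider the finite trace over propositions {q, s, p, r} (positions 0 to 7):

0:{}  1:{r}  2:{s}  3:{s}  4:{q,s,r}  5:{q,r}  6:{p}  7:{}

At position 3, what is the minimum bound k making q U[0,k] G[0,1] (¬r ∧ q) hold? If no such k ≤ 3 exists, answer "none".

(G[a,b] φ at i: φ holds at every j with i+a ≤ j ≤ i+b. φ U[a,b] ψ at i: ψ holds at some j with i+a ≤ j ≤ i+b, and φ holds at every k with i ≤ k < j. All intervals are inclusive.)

Need earliest j ≥ 3 with G[0,1] (¬r ∧ q), and q at every k in [3,j-1].
  j=3: rhs fails.
  j=4: rhs fails.
  j=5: rhs fails.
  j=6: rhs fails.
No witness within the range → none.

none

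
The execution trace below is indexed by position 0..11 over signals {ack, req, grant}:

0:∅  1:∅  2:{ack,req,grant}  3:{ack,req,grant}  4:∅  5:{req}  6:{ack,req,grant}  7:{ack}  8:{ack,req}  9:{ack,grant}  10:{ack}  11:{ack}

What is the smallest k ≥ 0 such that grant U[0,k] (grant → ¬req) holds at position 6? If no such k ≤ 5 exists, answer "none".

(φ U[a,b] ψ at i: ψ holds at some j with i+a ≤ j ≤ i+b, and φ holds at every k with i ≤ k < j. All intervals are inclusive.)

1

Need earliest j ≥ 6 with (grant → ¬req), and grant at every k in [6,j-1].
  j=6: rhs fails.
  j=7: rhs holds; lhs holds on [6,6]. k = 1.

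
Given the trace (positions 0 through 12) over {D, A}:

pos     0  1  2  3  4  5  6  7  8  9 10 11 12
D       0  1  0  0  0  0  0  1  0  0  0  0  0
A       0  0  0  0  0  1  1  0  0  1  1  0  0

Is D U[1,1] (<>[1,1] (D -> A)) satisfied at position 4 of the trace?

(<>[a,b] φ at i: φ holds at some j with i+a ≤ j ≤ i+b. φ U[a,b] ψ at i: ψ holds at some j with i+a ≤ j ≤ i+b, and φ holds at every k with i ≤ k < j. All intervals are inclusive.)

No

Need some j in [5,5] with <>[1,1] (D -> A), and D at every k in [4,j-1].
  j=5: <>[1,1] (D -> A) holds, but D fails at k=4 → not this j.
No j in the window works → until fails.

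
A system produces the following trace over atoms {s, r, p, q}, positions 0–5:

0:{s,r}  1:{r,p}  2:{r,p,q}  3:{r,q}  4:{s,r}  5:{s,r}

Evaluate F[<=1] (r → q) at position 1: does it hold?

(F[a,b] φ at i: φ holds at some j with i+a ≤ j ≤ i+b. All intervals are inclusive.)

Holds

Check (r → q) at each j in [1,2]:
  j=1: false
  j=2: true
Found at j=2 → formula holds.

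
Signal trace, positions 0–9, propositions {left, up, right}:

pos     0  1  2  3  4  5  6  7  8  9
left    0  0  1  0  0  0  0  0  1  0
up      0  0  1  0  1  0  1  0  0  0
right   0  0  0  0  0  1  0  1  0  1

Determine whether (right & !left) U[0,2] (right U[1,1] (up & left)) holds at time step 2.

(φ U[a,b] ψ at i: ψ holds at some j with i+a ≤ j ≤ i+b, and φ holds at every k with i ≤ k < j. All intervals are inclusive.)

No

Need some j in [2,4] with (right U[1,1] (up & left)), and (right & !left) at every k in [2,j-1].
  j=2: (right U[1,1] (up & left)) — fails.
  j=3: (right U[1,1] (up & left)) — fails.
  j=4: (right U[1,1] (up & left)) — fails.
No j in the window works → until fails.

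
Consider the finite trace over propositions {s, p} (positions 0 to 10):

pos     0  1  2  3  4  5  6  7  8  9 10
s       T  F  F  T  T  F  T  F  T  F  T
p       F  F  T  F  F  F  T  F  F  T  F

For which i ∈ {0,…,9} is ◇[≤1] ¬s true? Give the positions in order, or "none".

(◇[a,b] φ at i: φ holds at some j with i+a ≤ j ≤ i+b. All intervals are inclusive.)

Evaluate at each i in [0,9]:
  i=0: ✓ (witness j=1)
  i=1: ✓ (witness j=1)
  i=2: ✓ (witness j=2)
  i=3: ✗ (none in [3,4])
  i=4: ✓ (witness j=5)
  i=5: ✓ (witness j=5)
  i=6: ✓ (witness j=7)
  i=7: ✓ (witness j=7)
  i=8: ✓ (witness j=9)
  i=9: ✓ (witness j=9)

0, 1, 2, 4, 5, 6, 7, 8, 9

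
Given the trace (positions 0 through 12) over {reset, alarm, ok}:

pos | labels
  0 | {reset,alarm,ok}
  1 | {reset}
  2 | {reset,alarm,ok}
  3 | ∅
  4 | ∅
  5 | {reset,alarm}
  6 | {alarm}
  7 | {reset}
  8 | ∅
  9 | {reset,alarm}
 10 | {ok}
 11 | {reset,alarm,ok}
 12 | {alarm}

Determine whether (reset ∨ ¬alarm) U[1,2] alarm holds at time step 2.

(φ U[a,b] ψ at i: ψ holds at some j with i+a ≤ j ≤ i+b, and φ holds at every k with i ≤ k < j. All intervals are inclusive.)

Does not hold

Need some j in [3,4] with alarm, and (reset ∨ ¬alarm) at every k in [2,j-1].
  j=3: alarm false.
  j=4: alarm false.
No j in the window works → until fails.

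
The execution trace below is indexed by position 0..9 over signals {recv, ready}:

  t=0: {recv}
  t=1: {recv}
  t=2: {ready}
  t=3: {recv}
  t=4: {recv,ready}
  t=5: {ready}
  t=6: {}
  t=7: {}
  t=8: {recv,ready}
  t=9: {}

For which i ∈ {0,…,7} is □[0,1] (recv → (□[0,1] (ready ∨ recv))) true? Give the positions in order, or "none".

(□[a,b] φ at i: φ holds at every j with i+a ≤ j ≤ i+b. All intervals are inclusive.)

0, 1, 2, 3, 4, 5, 6

Evaluate at each i in [0,7]:
  i=0: ✓ (all of [0,1])
  i=1: ✓ (all of [1,2])
  i=2: ✓ (all of [2,3])
  i=3: ✓ (all of [3,4])
  i=4: ✓ (all of [4,5])
  i=5: ✓ (all of [5,6])
  i=6: ✓ (all of [6,7])
  i=7: ✗ (fails at j=8)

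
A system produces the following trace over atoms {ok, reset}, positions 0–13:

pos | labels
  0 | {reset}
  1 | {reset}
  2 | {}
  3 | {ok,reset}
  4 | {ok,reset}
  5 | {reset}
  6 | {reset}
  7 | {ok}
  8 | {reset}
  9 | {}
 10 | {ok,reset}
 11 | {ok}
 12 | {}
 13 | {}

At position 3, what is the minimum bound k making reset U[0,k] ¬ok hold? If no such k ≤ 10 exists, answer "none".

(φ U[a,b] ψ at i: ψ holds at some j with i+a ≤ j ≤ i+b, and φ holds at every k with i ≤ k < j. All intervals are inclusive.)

2

Need earliest j ≥ 3 with ¬ok, and reset at every k in [3,j-1].
  j=3: rhs fails.
  j=4: rhs fails.
  j=5: rhs holds; lhs holds on [3,4]. k = 2.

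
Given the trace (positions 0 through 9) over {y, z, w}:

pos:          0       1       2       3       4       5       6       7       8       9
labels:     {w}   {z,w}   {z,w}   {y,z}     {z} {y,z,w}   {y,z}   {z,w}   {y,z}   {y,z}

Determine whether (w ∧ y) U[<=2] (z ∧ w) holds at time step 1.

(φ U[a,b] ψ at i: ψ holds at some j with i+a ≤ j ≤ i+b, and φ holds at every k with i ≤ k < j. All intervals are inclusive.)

True

Need some j in [1,3] with (z ∧ w), and (w ∧ y) at every k in [1,j-1].
  j=1: (z ∧ w) holds; no prefix to check → satisfied.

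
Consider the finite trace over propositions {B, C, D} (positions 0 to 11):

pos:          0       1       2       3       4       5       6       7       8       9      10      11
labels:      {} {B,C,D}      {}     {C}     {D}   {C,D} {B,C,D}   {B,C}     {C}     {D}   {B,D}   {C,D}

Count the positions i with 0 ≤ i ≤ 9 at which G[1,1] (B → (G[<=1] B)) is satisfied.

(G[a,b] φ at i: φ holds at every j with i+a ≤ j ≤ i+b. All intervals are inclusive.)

Evaluate at each i in [0,9]:
  i=0: ✗ (fails at j=1)
  i=1: ✓ (all of [2,2])
  i=2: ✓ (all of [3,3])
  i=3: ✓ (all of [4,4])
  i=4: ✓ (all of [5,5])
  i=5: ✓ (all of [6,6])
  i=6: ✗ (fails at j=7)
  i=7: ✓ (all of [8,8])
  i=8: ✓ (all of [9,9])
  i=9: ✗ (fails at j=10)
Positions where it holds: {1, 2, 3, 4, 5, 7, 8} → 7.

7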